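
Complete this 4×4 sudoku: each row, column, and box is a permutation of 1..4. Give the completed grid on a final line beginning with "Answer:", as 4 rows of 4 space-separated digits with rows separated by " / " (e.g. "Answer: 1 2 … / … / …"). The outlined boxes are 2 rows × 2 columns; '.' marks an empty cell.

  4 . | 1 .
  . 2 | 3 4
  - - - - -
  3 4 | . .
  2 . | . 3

Step 1. [r1c4∈{2}] r1c4 is down to just 2. So r1c4=2.
Step 2. [r3c4∈{1}] r3c4 has the single candidate 1, so r3c4=1.
Step 3. [r2c1∈{1}] r2c1 has the single candidate 1, so r2c1=1.
Step 4. [r3c3∈{2}] nothing but 2 survives at r3c3. So r3c3=2.
Step 5. [r4c2∈{1}] r4c2 has the single candidate 1. So r4c2=1.
Step 6. [r1c2∈{3}] nothing but 3 survives at r1c2 ⇒ r1c2=3.
Step 7. [r4c3∈{4}] nothing but 4 survives at r4c3, so r4c3=4.

Answer: 4 3 1 2 / 1 2 3 4 / 3 4 2 1 / 2 1 4 3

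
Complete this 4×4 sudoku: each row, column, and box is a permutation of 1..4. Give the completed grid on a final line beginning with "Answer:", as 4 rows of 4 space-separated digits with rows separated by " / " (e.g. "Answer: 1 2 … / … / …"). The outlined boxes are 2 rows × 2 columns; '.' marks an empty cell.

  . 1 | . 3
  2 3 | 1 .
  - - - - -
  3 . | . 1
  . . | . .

Step 1. [r4c4∈{2,4}] across col 4, 2 lands solely at r4c4, so r4c4=2.
Step 2. [r3c3∈{4}] nothing but 4 survives at r3c3. So r3c3=4.
Step 3. [r4c1∈{1,4}] in row 4, 1 fits only at r4c1, so r4c1=1.
Step 4. [r2c4∈{4}] only 4 remains possible at r2c4. So r2c4=4.
Step 5. [r1c1∈{4}] nothing but 4 survives at r1c1, so r1c1=4.
Step 6. [r1c3∈{2}] nothing but 2 survives at r1c3 ⇒ r1c3=2.
Step 7. [r4c3∈{3}] r4c3 has the single candidate 3, so r4c3=3.
Step 8. [r4c2∈{4}] nothing but 4 survives at r4c2, so r4c2=4.
Step 9. [r3c2∈{2}] nothing but 2 survives at r3c2. So r3c2=2.

Answer: 4 1 2 3 / 2 3 1 4 / 3 2 4 1 / 1 4 3 2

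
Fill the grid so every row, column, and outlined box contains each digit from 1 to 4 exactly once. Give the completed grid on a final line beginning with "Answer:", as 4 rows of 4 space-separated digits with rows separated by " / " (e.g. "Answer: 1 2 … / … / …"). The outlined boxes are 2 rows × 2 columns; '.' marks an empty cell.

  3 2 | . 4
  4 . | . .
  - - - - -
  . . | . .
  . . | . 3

Step 1. [r1c3∈{1}] r1c3 has the single candidate 1, so r1c3=1.
Step 2. [r3c4∈{1,2}] across col 4, 1 lands solely at r3c4. So r3c4=1.
Step 3. [r3c1∈{2}] only 2 remains possible at r3c1. So r3c1=2.
Step 4. [r3c3∈{4}] r3c3 has the single candidate 4, so r3c3=4.
Step 5. [r4c3∈{2}] r4c3 is down to just 2 ⇒ r4c3=2.
Step 6. [r2c2∈{1}] r2c2 is down to just 1, so r2c2=1.
Step 7. [r2c3∈{3}] nothing but 3 survives at r2c3, so r2c3=3.
Step 8. [r4c1∈{1}] r4c1's peers cover all but 1 ⇒ r4c1=1.
Step 9. [r4c2∈{4}] r4c2's peers cover all but 4. So r4c2=4.
Step 10. [r3c2∈{3}] r3c2 is down to just 3 ⇒ r3c2=3.
Step 11. [r2c4∈{2}] only 2 remains possible at r2c4 ⇒ r2c4=2.

Answer: 3 2 1 4 / 4 1 3 2 / 2 3 4 1 / 1 4 2 3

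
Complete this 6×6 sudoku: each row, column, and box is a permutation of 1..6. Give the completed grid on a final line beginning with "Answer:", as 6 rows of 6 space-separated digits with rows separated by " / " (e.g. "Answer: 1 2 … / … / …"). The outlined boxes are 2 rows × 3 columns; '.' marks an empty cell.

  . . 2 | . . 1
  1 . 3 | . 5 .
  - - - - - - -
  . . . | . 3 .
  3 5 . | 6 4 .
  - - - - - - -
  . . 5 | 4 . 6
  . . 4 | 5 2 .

Step 1. [r2c2∈{4,6}] across row 2, 6 lands solely at r2c2 ⇒ r2c2=6.
Step 2. [r4c6∈{2}] r4c6 is down to just 2. So r4c6=2.
Step 3. [r6c2∈{1,3}] r6c2 is the only open cell in row 6 admitting 1, so r6c2=1.
Step 4. [r1c2∈{4}] r1c2 has the single candidate 4 ⇒ r1c2=4.
Step 5. [r5c1∈{2}] nothing but 2 survives at r5c1. So r5c1=2.
Step 6. [r3c3∈{1,6}] 6 has one home in col 3: r3c3 ⇒ r3c3=6.
Step 7. [r1c1∈{5}] r1c1 has the single candidate 5 ⇒ r1c1=5.
Step 8. [r6c6∈{3}] only 3 remains possible at r6c6, so r6c6=3.
Step 9. [r3c1∈{4}] r3c1's peers cover all but 4, so r3c1=4.
Step 10. [r3c6∈{5}] r3c6 has the single candidate 5 ⇒ r3c6=5.
Step 11. [r6c1∈{6}] only 6 remains possible at r6c1, so r6c1=6.
Step 12. [r4c3∈{1}] r4c3's peers cover all but 1. So r4c3=1.
Step 13. [r2c6∈{4}] r2c6's peers cover all but 4, so r2c6=4.
Step 14. [r1c5∈{6}] r1c5 is down to just 6 ⇒ r1c5=6.
Step 15. [r5c2∈{3}] r5c2 is down to just 3, so r5c2=3.
Step 16. [r3c2∈{2}] r3c2 is down to just 2, so r3c2=2.
Step 17. [r3c4∈{1}] only 1 remains possible at r3c4 ⇒ r3c4=1.
Step 18. [r5c5∈{1}] r5c5 has the single candidate 1. So r5c5=1.
Step 19. [r1c4∈{3}] nothing but 3 survives at r1c4, so r1c4=3.
Step 20. [r2c4∈{2}] r2c4 is down to just 2, so r2c4=2.

Answer: 5 4 2 3 6 1 / 1 6 3 2 5 4 / 4 2 6 1 3 5 / 3 5 1 6 4 2 / 2 3 5 4 1 6 / 6 1 4 5 2 3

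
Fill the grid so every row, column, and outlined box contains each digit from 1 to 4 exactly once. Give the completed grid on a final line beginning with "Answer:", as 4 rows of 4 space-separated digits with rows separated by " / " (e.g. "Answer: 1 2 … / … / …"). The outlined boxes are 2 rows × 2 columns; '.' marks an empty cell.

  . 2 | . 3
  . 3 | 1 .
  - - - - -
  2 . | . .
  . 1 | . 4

Step 1. [r3c3∈{3}] r3c3 has the single candidate 3. So r3c3=3.
Step 2. [r1c1∈{1,4}] row 1 places 1 nowhere but r1c1 ⇒ r1c1=1.
Step 3. [r2c4∈{2}] r2c4's peers cover all but 2, so r2c4=2.
Step 4. [r3c2∈{4}] r3c2's peers cover all but 4. So r3c2=4.
Step 5. [r4c3∈{2}] nothing but 2 survives at r4c3 ⇒ r4c3=2.
Step 6. [r2c1∈{4}] r2c1's peers cover all but 4 ⇒ r2c1=4.
Step 7. [r4c1∈{3}] r4c1 has the single candidate 3. So r4c1=3.
Step 8. [r1c3∈{4}] r1c3's peers cover all but 4 ⇒ r1c3=4.
Step 9. [r3c4∈{1}] nothing but 1 survives at r3c4 ⇒ r3c4=1.

Answer: 1 2 4 3 / 4 3 1 2 / 2 4 3 1 / 3 1 2 4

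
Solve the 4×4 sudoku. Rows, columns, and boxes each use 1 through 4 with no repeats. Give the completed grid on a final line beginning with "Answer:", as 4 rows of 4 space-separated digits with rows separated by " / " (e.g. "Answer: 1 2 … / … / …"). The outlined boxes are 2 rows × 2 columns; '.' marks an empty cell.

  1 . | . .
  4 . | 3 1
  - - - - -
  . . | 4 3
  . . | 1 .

Step 1. [r3c1∈{2}] r3c1 is down to just 2 ⇒ r3c1=2.
Step 2. [r1c3∈{2}] r1c3 has the single candidate 2. So r1c3=2.
Step 3. [r4c2∈{3,4}] in row 4, 4 fits only at r4c2. So r4c2=4.
Step 4. [r2c2∈{2}] only 2 remains possible at r2c2, so r2c2=2.
Step 5. [r4c4∈{2}] only 2 remains possible at r4c4, so r4c4=2.
Step 6. [r4c1∈{3}] r4c1's peers cover all but 3. So r4c1=3.
Step 7. [r1c4∈{4}] only 4 remains possible at r1c4, so r1c4=4.
Step 8. [r3c2∈{1}] r3c2 is down to just 1. So r3c2=1.
Step 9. [r1c2∈{3}] r1c2's peers cover all but 3. So r1c2=3.

Answer: 1 3 2 4 / 4 2 3 1 / 2 1 4 3 / 3 4 1 2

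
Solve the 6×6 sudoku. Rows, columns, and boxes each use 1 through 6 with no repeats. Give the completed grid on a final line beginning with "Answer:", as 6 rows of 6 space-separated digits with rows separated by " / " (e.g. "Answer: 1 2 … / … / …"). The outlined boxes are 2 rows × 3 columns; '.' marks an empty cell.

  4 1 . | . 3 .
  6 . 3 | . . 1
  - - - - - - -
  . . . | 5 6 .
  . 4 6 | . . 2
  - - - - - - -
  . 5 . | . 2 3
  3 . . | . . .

Step 1. [r5c1∈{1}] only 1 remains possible at r5c1. So r5c1=1.
Step 2. [r5c4∈{4,6}] across row 5, 6 lands solely at r5c4. So r5c4=6.
Step 3. [r2c2∈{2}] r2c2's peers cover all but 2. So r2c2=2.
Step 4. [r2c5∈{4,5}] 5 has one home in row 2: r2c5, so r2c5=5.
Step 5. [r6c5∈{1,4}] across col 5, 4 lands solely at r6c5 ⇒ r6c5=4.
Step 6. [r6c3∈{2}] nothing but 2 survives at r6c3, so r6c3=2.
Step 7. [r6c4∈{1}] nothing but 1 survives at r6c4 ⇒ r6c4=1.
Step 8. [r4c4∈{3}] r4c4 is down to just 3 ⇒ r4c4=3.
Step 9. [r5c3∈{4}] r5c3 has the single candidate 4. So r5c3=4.
Step 10. [r6c2∈{6}] only 6 remains possible at r6c2, so r6c2=6.
Step 11. [r3c6∈{4}] r3c6's peers cover all but 4, so r3c6=4.
Step 12. [r1c6∈{6}] r1c6 is down to just 6 ⇒ r1c6=6.
Step 13. [r1c3∈{5}] nothing but 5 survives at r1c3, so r1c3=5.
Step 14. [r3c1∈{2}] r3c1 is down to just 2. So r3c1=2.
Step 15. [r4c1∈{5}] only 5 remains possible at r4c1 ⇒ r4c1=5.
Step 16. [r3c2∈{3}] r3c2 is down to just 3. So r3c2=3.
Step 17. [r4c5∈{1}] only 1 remains possible at r4c5 ⇒ r4c5=1.
Step 18. [r2c4∈{4}] nothing but 4 survives at r2c4, so r2c4=4.
Step 19. [r1c4∈{2}] r1c4 is down to just 2. So r1c4=2.
Step 20. [r6c6∈{5}] r6c6's peers cover all but 5 ⇒ r6c6=5.
Step 21. [r3c3∈{1}] r3c3's peers cover all but 1 ⇒ r3c3=1.

Answer: 4 1 5 2 3 6 / 6 2 3 4 5 1 / 2 3 1 5 6 4 / 5 4 6 3 1 2 / 1 5 4 6 2 3 / 3 6 2 1 4 5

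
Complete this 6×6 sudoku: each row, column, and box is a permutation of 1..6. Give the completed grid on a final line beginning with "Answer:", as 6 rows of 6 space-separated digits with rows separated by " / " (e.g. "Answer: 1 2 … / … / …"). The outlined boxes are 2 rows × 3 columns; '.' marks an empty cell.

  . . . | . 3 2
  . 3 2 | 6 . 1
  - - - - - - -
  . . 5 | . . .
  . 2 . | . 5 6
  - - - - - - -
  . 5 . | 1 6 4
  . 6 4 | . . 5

Step 1. [r6c1∈{1,2,3}] in row 6, 1 fits only at r6c1 ⇒ r6c1=1.
Step 2. [r6c4∈{2,3}] r6c4 is the only open cell in row 6 admitting 3 ⇒ r6c4=3.
Step 3. [r4c4∈{4}] nothing but 4 survives at r4c4. So r4c4=4.
Step 4. [r3c1∈{3,4,6}] in row 3, 6 fits only at r3c1, so r3c1=6.
Step 5. [r4c3∈{1,3}] 1 has one home in row 4: r4c3. So r4c3=1.
Step 6. [r2c1∈{4,5}] row 2 places 5 nowhere but r2c1. So r2c1=5.
Step 7. [r1c1∈{4}] only 4 remains possible at r1c1. So r1c1=4.
Step 8. [r5c3∈{3}] only 3 remains possible at r5c3, so r5c3=3.
Step 9. [r3c5∈{1,2}] across row 3, 1 lands solely at r3c5. So r3c5=1.
Step 10. [r4c1∈{3}] only 3 remains possible at r4c1. So r4c1=3.
Step 11. [r1c4∈{5}] r1c4 has the single candidate 5, so r1c4=5.
Step 12. [r6c5∈{2}] nothing but 2 survives at r6c5. So r6c5=2.
Step 13. [r2c5∈{4}] r2c5's peers cover all but 4, so r2c5=4.
Step 14. [r5c1∈{2}] only 2 remains possible at r5c1 ⇒ r5c1=2.
Step 15. [r3c6∈{3}] r3c6 has the single candidate 3, so r3c6=3.
Step 16. [r3c2∈{4}] r3c2's peers cover all but 4. So r3c2=4.
Step 17. [r3c4∈{2}] r3c4 is down to just 2, so r3c4=2.
Step 18. [r1c2∈{1}] r1c2 is down to just 1. So r1c2=1.
Step 19. [r1c3∈{6}] nothing but 6 survives at r1c3 ⇒ r1c3=6.

Answer: 4 1 6 5 3 2 / 5 3 2 6 4 1 / 6 4 5 2 1 3 / 3 2 1 4 5 6 / 2 5 3 1 6 4 / 1 6 4 3 2 5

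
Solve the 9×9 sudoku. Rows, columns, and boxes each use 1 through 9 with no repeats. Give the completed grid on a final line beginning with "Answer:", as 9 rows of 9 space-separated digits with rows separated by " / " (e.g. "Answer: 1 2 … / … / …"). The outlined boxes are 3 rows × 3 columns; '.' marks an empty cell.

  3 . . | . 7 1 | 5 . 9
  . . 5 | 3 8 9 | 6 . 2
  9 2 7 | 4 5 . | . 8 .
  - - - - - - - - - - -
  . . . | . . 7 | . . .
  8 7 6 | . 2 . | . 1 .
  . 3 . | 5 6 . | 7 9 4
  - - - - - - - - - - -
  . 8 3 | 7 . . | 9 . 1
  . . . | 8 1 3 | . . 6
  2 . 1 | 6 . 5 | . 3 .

Step 1. [r1c8∈{4}] only 4 remains possible at r1c8 ⇒ r1c8=4.
Step 2. [r4c5∈{3,4,9}] across col 5, 3 lands solely at r4c5, so r4c5=3.
Step 3. [r5c9∈{3,5}] 5 has one home in row 5: r5c9, so r5c9=5.
Step 4. [r8c1∈{4,5,7}] r8c1 is the only open cell in col 1 admitting 7 ⇒ r8c1=7.
Step 5. [r6c1∈{1}] r6c1 has the single candidate 1 ⇒ r6c1=1.
Step 6. [r7c5∈{4}] r7c5 has the single candidate 4, so r7c5=4.
Step 7. [r4c9∈{8}] only 8 remains possible at r4c9 ⇒ r4c9=8.
Step 8. [r4c7∈{2}] only 2 remains possible at r4c7 ⇒ r4c7=2.
Step 9. [r8c7∈{4}] only 4 remains possible at r8c7. So r8c7=4.
Step 10. [r4c3∈{4,9}] in col 3, 4 fits only at r4c3, so r4c3=4.
Step 11. [r4c2∈{5,9}] in box 4, 9 fits only at r4c2. So r4c2=9.
Step 12. [r8c2∈{5}] r8c2 has the single candidate 5 ⇒ r8c2=5.
Step 13. [r7c6∈{2}] only 2 remains possible at r7c6, so r7c6=2.
Step 14. [r2c2∈{1,4}] 1 has one home in row 2: r2c2, so r2c2=1.
Step 15. [r3c7∈{1,3}] 1 has one home in row 3: r3c7. So r3c7=1.
Step 16. [r4c8∈{6}] r4c8 is down to just 6 ⇒ r4c8=6.
Step 17. [r5c4∈{9}] nothing but 9 survives at r5c4 ⇒ r5c4=9.
Step 18. [r7c8∈{5}] nothing but 5 survives at r7c8 ⇒ r7c8=5.
Step 19. [r9c2∈{4}] only 4 remains possible at r9c2 ⇒ r9c2=4.
Step 20. [r6c3∈{2}] nothing but 2 survives at r6c3, so r6c3=2.
Step 21. [r3c9∈{3}] r3c9 is down to just 3. So r3c9=3.
Step 22. [r8c3∈{9}] r8c3's peers cover all but 9, so r8c3=9.
Step 23. [r1c2∈{6}] r1c2 has the single candidate 6, so r1c2=6.
Step 24. [r3c6∈{6}] r3c6's peers cover all but 6. So r3c6=6.
Step 25. [r9c7∈{8}] r9c7 has the single candidate 8, so r9c7=8.
Step 26. [r5c6∈{4}] nothing but 4 survives at r5c6 ⇒ r5c6=4.
Step 27. [r8c8∈{2}] r8c8 is down to just 2 ⇒ r8c8=2.
Step 28. [r7c1∈{6}] r7c1's peers cover all but 6, so r7c1=6.
Step 29. [r9c9∈{7}] r9c9 has the single candidate 7. So r9c9=7.
Step 30. [r4c4∈{1}] r4c4 is down to just 1. So r4c4=1.
Step 31. [r1c3∈{8}] only 8 remains possible at r1c3, so r1c3=8.
Step 32. [r2c8∈{7}] nothing but 7 survives at r2c8. So r2c8=7.
Step 33. [r9c5∈{9}] nothing but 9 survives at r9c5 ⇒ r9c5=9.
Step 34. [r2c1∈{4}] nothing but 4 survives at r2c1. So r2c1=4.
Step 35. [r5c7∈{3}] r5c7 has the single candidate 3, so r5c7=3.
Step 36. [r4c1∈{5}] r4c1's peers cover all but 5, so r4c1=5.
Step 37. [r1c4∈{2}] r1c4's peers cover all but 2, so r1c4=2.
Step 38. [r6c6∈{8}] nothing but 8 survives at r6c6 ⇒ r6c6=8.

Answer: 3 6 8 2 7 1 5 4 9 / 4 1 5 3 8 9 6 7 2 / 9 2 7 4 5 6 1 8 3 / 5 9 4 1 3 7 2 6 8 / 8 7 6 9 2 4 3 1 5 / 1 3 2 5 6 8 7 9 4 / 6 8 3 7 4 2 9 5 1 / 7 5 9 8 1 3 4 2 6 / 2 4 1 6 9 5 8 3 7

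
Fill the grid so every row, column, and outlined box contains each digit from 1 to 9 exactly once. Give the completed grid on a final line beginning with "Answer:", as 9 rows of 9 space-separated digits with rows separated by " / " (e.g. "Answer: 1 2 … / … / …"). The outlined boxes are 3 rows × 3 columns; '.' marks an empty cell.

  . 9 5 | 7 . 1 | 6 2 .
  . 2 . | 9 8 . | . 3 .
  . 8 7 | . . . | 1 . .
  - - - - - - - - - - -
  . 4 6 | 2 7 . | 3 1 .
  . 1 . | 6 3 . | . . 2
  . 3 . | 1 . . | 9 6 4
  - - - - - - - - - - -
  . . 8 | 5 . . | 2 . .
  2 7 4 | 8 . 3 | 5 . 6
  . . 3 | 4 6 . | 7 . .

Step 1. [r8c8∈{9}] r8c8 has the single candidate 9. So r8c8=9.
Step 2. [r5c6∈{4,5,8,9}] 4 has one home in row 5: r5c6. So r5c6=4.
Step 3. [r4c6∈{5,8,9}] r4c6 is the only open cell in box 5 admitting 9 ⇒ r4c6=9.
Step 4. [r9c1∈{1,5,9}] 9 has one home in row 9: r9c1 ⇒ r9c1=9.
Step 5. [r7c1∈{1,6}] r7c1 is the only open cell in box 7 admitting 1, so r7c1=1.
Step 6. [r5c8∈{5,7,8}] r5c8 is the only open cell in col 8 admitting 7 ⇒ r5c8=7.
Step 7. [r3c8∈{4,5}] r3c8 is the only open cell in col 8 admitting 5. So r3c8=5.
Step 8. [r5c1∈{5,8}] across row 5, 5 lands solely at r5c1, so r5c1=5.
Step 9. [r1c1∈{3,4}] row 1 places 3 nowhere but r1c1. So r1c1=3.
Step 10. [r2c6∈{5,6}] 5 has one home in row 2: r2c6, so r2c6=5.
Step 11. [r3c5∈{2,4}] across col 5, 2 lands solely at r3c5, so r3c5=2.
Step 12. [r4c1∈{8}] r4c1's peers cover all but 8, so r4c1=8.
Step 13. [r2c1∈{4,6}] 6 has one home in row 2: r2c1 ⇒ r2c1=6.
Step 14. [r9c9∈{1,8}] 1 has one home in row 9: r9c9. So r9c9=1.
Step 15. [r6c1∈{7}] only 7 remains possible at r6c1, so r6c1=7.
Step 16. [r6c6∈{8}] only 8 remains possible at r6c6. So r6c6=8.
Step 17. [r1c9∈{8}] nothing but 8 survives at r1c9 ⇒ r1c9=8.
Step 18. [r7c2∈{6}] r7c2 is down to just 6 ⇒ r7c2=6.
Step 19. [r7c5∈{9}] r7c5 is down to just 9 ⇒ r7c5=9.
Step 20. [r3c9∈{9}] nothing but 9 survives at r3c9 ⇒ r3c9=9.
Step 21. [r6c3∈{2}] r6c3 has the single candidate 2, so r6c3=2.
Step 22. [r1c5∈{4}] r1c5 has the single candidate 4. So r1c5=4.
Step 23. [r2c9∈{7}] r2c9 is down to just 7, so r2c9=7.
Step 24. [r4c9∈{5}] only 5 remains possible at r4c9, so r4c9=5.
Step 25. [r9c8∈{8}] only 8 remains possible at r9c8 ⇒ r9c8=8.
Step 26. [r8c5∈{1}] only 1 remains possible at r8c5. So r8c5=1.
Step 27. [r3c1∈{4}] nothing but 4 survives at r3c1, so r3c1=4.
Step 28. [r3c4∈{3}] r3c4 has the single candidate 3, so r3c4=3.
Step 29. [r2c3∈{1}] only 1 remains possible at r2c3. So r2c3=1.
Step 30. [r7c6∈{7}] r7c6's peers cover all but 7 ⇒ r7c6=7.
Step 31. [r5c3∈{9}] nothing but 9 survives at r5c3 ⇒ r5c3=9.
Step 32. [r6c5∈{5}] r6c5 has the single candidate 5 ⇒ r6c5=5.
Step 33. [r2c7∈{4}] r2c7 has the single candidate 4. So r2c7=4.
Step 34. [r3c6∈{6}] nothing but 6 survives at r3c6 ⇒ r3c6=6.
Step 35. [r5c7∈{8}] nothing but 8 survives at r5c7 ⇒ r5c7=8.
Step 36. [r9c2∈{5}] r9c2 has the single candidate 5. So r9c2=5.
Step 37. [r9c6∈{2}] r9c6 has the single candidate 2 ⇒ r9c6=2.
Step 38. [r7c9∈{3}] only 3 remains possible at r7c9, so r7c9=3.
Step 39. [r7c8∈{4}] r7c8 is down to just 4. So r7c8=4.

Answer: 3 9 5 7 4 1 6 2 8 / 6 2 1 9 8 5 4 3 7 / 4 8 7 3 2 6 1 5 9 / 8 4 6 2 7 9 3 1 5 / 5 1 9 6 3 4 8 7 2 / 7 3 2 1 5 8 9 6 4 / 1 6 8 5 9 7 2 4 3 / 2 7 4 8 1 3 5 9 6 / 9 5 3 4 6 2 7 8 1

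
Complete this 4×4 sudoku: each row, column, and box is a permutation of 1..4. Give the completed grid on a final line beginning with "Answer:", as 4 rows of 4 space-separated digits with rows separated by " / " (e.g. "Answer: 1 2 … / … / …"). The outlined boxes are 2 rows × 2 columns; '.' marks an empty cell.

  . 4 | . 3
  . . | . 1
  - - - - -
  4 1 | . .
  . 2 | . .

Step 1. [r1c3∈{2}] r1c3's peers cover all but 2 ⇒ r1c3=2.
Step 2. [r4c1∈{3}] only 3 remains possible at r4c1, so r4c1=3.
Step 3. [r4c3∈{1,4}] row 4 places 1 nowhere but r4c3. So r4c3=1.
Step 4. [r3c3∈{3}] r3c3 has the single candidate 3 ⇒ r3c3=3.
Step 5. [r2c3∈{4}] r2c3's peers cover all but 4. So r2c3=4.
Step 6. [r4c4∈{4}] only 4 remains possible at r4c4 ⇒ r4c4=4.
Step 7. [r2c1∈{2}] r2c1 has the single candidate 2 ⇒ r2c1=2.
Step 8. [r2c2∈{3}] nothing but 3 survives at r2c2 ⇒ r2c2=3.
Step 9. [r3c4∈{2}] r3c4 is down to just 2 ⇒ r3c4=2.
Step 10. [r1c1∈{1}] r1c1 has the single candidate 1. So r1c1=1.

Answer: 1 4 2 3 / 2 3 4 1 / 4 1 3 2 / 3 2 1 4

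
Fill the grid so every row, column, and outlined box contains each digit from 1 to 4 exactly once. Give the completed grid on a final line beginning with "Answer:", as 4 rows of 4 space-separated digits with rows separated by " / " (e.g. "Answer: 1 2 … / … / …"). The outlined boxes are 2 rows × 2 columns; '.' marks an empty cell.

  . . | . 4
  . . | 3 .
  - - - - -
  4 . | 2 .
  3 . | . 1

Step 1. [r2c4∈{2}] nothing but 2 survives at r2c4 ⇒ r2c4=2.
Step 2. [r2c1∈{1}] nothing but 1 survives at r2c1 ⇒ r2c1=1.
Step 3. [r1c2∈{2,3}] row 1 places 3 nowhere but r1c2 ⇒ r1c2=3.
Step 4. [r3c2∈{1}] r3c2 has the single candidate 1. So r3c2=1.
Step 5. [r1c1∈{2}] r1c1 is down to just 2. So r1c1=2.
Step 6. [r1c3∈{1}] r1c3 is down to just 1. So r1c3=1.
Step 7. [r4c3∈{4}] r4c3 is down to just 4. So r4c3=4.
Step 8. [r2c2∈{4}] r2c2 has the single candidate 4. So r2c2=4.
Step 9. [r4c2∈{2}] nothing but 2 survives at r4c2. So r4c2=2.
Step 10. [r3c4∈{3}] only 3 remains possible at r3c4, so r3c4=3.

Answer: 2 3 1 4 / 1 4 3 2 / 4 1 2 3 / 3 2 4 1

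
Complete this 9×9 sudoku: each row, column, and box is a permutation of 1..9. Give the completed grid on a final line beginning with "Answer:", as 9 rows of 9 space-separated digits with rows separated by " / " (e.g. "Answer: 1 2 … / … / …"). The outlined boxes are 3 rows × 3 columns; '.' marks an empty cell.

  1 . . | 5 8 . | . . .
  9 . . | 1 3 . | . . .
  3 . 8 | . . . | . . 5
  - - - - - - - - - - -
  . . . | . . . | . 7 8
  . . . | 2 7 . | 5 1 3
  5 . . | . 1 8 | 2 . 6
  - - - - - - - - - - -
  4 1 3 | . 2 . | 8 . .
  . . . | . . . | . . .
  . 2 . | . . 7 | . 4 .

Step 1. [r4c7∈{4,9}] in box 6, 4 fits only at r4c7, so r4c7=4.
Step 2. [r6c8∈{9}] r6c8's peers cover all but 9 ⇒ r6c8=9.
Step 3. [r8c6∈{1,3,4,5,6,9}] in col 6, 1 fits only at r8c6 ⇒ r8c6=1.
Step 4. [r8c1∈{6,7,8}] col 1 places 7 nowhere but r8c1 ⇒ r8c1=7.
Step 5. [r4c6∈{3,5,6,9}] in col 6, 3 fits only at r4c6. So r4c6=3.
Step 6. [r6c4∈{4}] r6c4 has the single candidate 4 ⇒ r6c4=4.
Step 7. [r7c6∈{5,6,9}] across col 6, 5 lands solely at r7c6 ⇒ r7c6=5.
Step 8. [r7c8∈{6}] r7c8's peers cover all but 6, so r7c8=6.
Step 9. [r7c4∈{9}] r7c4's peers cover all but 9, so r7c4=9.
Step 10. [r4c4∈{6}] r4c4 has the single candidate 6. So r4c4=6.
Step 11. [r3c8∈{2}] only 2 remains possible at r3c8, so r3c8=2.
Step 12. [r9c3∈{5,6,9}] across row 9, 5 lands solely at r9c3 ⇒ r9c3=5.
Step 13. [r4c2∈{9}] r4c2 is down to just 9, so r4c2=9.
Step 14. [r3c5∈{4,6,9}] in col 5, 9 fits only at r3c5. So r3c5=9.
Step 15. [r2c2∈{4,5,6,7}] r2c2 is the only open cell in row 2 admitting 5, so r2c2=5.
Step 16. [r6c3∈{7}] nothing but 7 survives at r6c3 ⇒ r6c3=7.
Step 17. [r3c7∈{1,6,7}] 1 has one home in row 3: r3c7. So r3c7=1.
Step 18. [r8c3∈{6,9}] col 3 places 9 nowhere but r8c3. So r8c3=9.
Step 19. [r8c7∈{3}] r8c7 has the single candidate 3 ⇒ r8c7=3.
Step 20. [r7c9∈{7}] r7c9 has the single candidate 7, so r7c9=7.
Step 21. [r2c9∈{4}] r2c9 is down to just 4. So r2c9=4.
Step 22. [r9c5∈{6}] r9c5's peers cover all but 6, so r9c5=6.
Step 23. [r8c2∈{6,8}] across row 8, 6 lands solely at r8c2, so r8c2=6.
Step 24. [r3c6∈{4,6}] r3c6 is the only open cell in row 3 admitting 6, so r3c6=6.
Step 25. [r3c2∈{4,7}] row 3 places 4 nowhere but r3c2. So r3c2=4.
Step 26. [r5c1∈{6,8}] col 1 places 6 nowhere but r5c1 ⇒ r5c1=6.
Step 27. [r2c7∈{6,7}] 7 has one home in row 2: r2c7. So r2c7=7.
Step 28. [r9c7∈{9}] only 9 remains possible at r9c7 ⇒ r9c7=9.
Step 29. [r2c3∈{2,6}] 6 has one home in row 2: r2c3, so r2c3=6.
Step 30. [r1c3∈{2}] r1c3 has the single candidate 2 ⇒ r1c3=2.
Step 31. [r9c1∈{8}] r9c1 has the single candidate 8, so r9c1=8.
Step 32. [r1c8∈{3}] only 3 remains possible at r1c8. So r1c8=3.
Step 33. [r9c4∈{3}] r9c4 is down to just 3. So r9c4=3.
Step 34. [r2c6∈{2}] r2c6 has the single candidate 2, so r2c6=2.
Step 35. [r4c3∈{1}] only 1 remains possible at r4c3. So r4c3=1.
Step 36. [r8c4∈{8}] r8c4 has the single candidate 8 ⇒ r8c4=8.
Step 37. [r9c9∈{1}] r9c9 has the single candidate 1, so r9c9=1.
Step 38. [r3c4∈{7}] r3c4's peers cover all but 7. So r3c4=7.
Step 39. [r5c2∈{8}] r5c2 has the single candidate 8 ⇒ r5c2=8.
Step 40. [r5c6∈{9}] nothing but 9 survives at r5c6, so r5c6=9.
Step 41. [r1c6∈{4}] only 4 remains possible at r1c6, so r1c6=4.
Step 42. [r8c9∈{2}] only 2 remains possible at r8c9. So r8c9=2.
Step 43. [r8c5∈{4}] r8c5's peers cover all but 4. So r8c5=4.
Step 44. [r8c8∈{5}] only 5 remains possible at r8c8 ⇒ r8c8=5.
Step 45. [r5c3∈{4}] only 4 remains possible at r5c3. So r5c3=4.
Step 46. [r4c1∈{2}] r4c1 has the single candidate 2 ⇒ r4c1=2.
Step 47. [r1c7∈{6}] r1c7 has the single candidate 6 ⇒ r1c7=6.
Step 48. [r1c9∈{9}] only 9 remains possible at r1c9, so r1c9=9.
Step 49. [r2c8∈{8}] r2c8's peers cover all but 8 ⇒ r2c8=8.
Step 50. [r1c2∈{7}] nothing but 7 survives at r1c2. So r1c2=7.
Step 51. [r4c5∈{5}] r4c5 is down to just 5 ⇒ r4c5=5.
Step 52. [r6c2∈{3}] r6c2 has the single candidate 3 ⇒ r6c2=3.

Answer: 1 7 2 5 8 4 6 3 9 / 9 5 6 1 3 2 7 8 4 / 3 4 8 7 9 6 1 2 5 / 2 9 1 6 5 3 4 7 8 / 6 8 4 2 7 9 5 1 3 / 5 3 7 4 1 8 2 9 6 / 4 1 3 9 2 5 8 6 7 / 7 6 9 8 4 1 3 5 2 / 8 2 5 3 6 7 9 4 1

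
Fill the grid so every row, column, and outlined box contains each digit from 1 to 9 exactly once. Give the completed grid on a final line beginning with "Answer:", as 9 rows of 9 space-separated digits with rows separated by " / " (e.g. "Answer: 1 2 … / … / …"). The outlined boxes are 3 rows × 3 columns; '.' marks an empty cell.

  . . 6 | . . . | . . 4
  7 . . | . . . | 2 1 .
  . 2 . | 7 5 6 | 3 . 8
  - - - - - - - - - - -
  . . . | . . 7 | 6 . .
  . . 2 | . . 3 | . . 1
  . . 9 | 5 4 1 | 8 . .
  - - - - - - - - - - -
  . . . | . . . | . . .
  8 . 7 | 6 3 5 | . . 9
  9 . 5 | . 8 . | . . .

Step 1. [r2c5∈{9}] r2c5 has the single candidate 9. So r2c5=9.
Step 2. [r7c1∈{1,2,3,4,6}] r7c1 is the only open cell in col 1 admitting 2, so r7c1=2.
Step 3. [r1c2∈{1,3,5,8,9}] in col 2, 9 fits only at r1c2, so r1c2=9.
Step 4. [r5c7∈{4,5,7,9}] across col 7, 9 lands solely at r5c7 ⇒ r5c7=9.
Step 5. [r7c8∈{3,4,5,6,7,8}] in row 7, 8 fits only at r7c8. So r7c8=8.
Step 6. [r9c8∈{2,3,4,6,7}] in col 8, 6 fits only at r9c8. So r9c8=6.
Step 7. [r7c2∈{1,3,4,6}] in row 7, 6 fits only at r7c2 ⇒ r7c2=6.
Step 8. [r8c8∈{2,4}] r8c8 is the only open cell in row 8 admitting 2, so r8c8=2.
Step 9. [r5c4∈{8}] r5c4 has the single candidate 8 ⇒ r5c4=8.
Step 10. [r7c5∈{1,7}] 7 has one home in col 5: r7c5, so r7c5=7.
Step 11. [r4c5∈{2}] r4c5 has the single candidate 2 ⇒ r4c5=2.
Step 12. [r6c1∈{3,6}] in row 6, 6 fits only at r6c1, so r6c1=6.
Step 13. [r1c5∈{1}] r1c5 has the single candidate 1 ⇒ r1c5=1.
Step 14. [r6c9∈{2,3,7}] row 6 places 2 nowhere but r6c9, so r6c9=2.
Step 15. [r1c6∈{2,8}] row 1 places 8 nowhere but r1c6 ⇒ r1c6=8.
Step 16. [r2c6∈{4}] r2c6 has the single candidate 4 ⇒ r2c6=4.
Step 17. [r2c4∈{3}] nothing but 3 survives at r2c4. So r2c4=3.
Step 18. [r2c3∈{8}] r2c3's peers cover all but 8 ⇒ r2c3=8.
Step 19. [r2c2∈{5}] nothing but 5 survives at r2c2 ⇒ r2c2=5.
Step 20. [r4c2∈{1,3,4,8}] row 4 places 8 nowhere but r4c2 ⇒ r4c2=8.
Step 21. [r9c9∈{3,7}] r9c9 is the only open cell in col 9 admitting 7 ⇒ r9c9=7.
Step 22. [r9c2∈{1,3,4}] r9c2 is the only open cell in row 9 admitting 3 ⇒ r9c2=3.
Step 23. [r4c3∈{1,3,4}] r4c3 is the only open cell in col 3 admitting 3. So r4c3=3.
Step 24. [r4c9∈{5}] only 5 remains possible at r4c9. So r4c9=5.
Step 25. [r7c7∈{1,4,5}] across row 7, 5 lands solely at r7c7, so r7c7=5.
Step 26. [r8c2∈{1,4}] across col 2, 1 lands solely at r8c2. So r8c2=1.
Step 27. [r5c2∈{4,7}] in col 2, 4 fits only at r5c2 ⇒ r5c2=4.
Step 28. [r7c4∈{1,4,9}] across row 7, 1 lands solely at r7c4. So r7c4=1.
Step 29. [r3c3∈{1,4}] across col 3, 1 lands solely at r3c3. So r3c3=1.
Step 30. [r9c4∈{2,4}] r9c4 is the only open cell in col 4 admitting 4, so r9c4=4.
Step 31. [r5c8∈{7}] nothing but 7 survives at r5c8. So r5c8=7.
Step 32. [r3c1∈{4}] nothing but 4 survives at r3c1, so r3c1=4.
Step 33. [r9c6∈{2}] nothing but 2 survives at r9c6 ⇒ r9c6=2.
Step 34. [r7c6∈{9}] nothing but 9 survives at r7c6, so r7c6=9.
Step 35. [r6c2∈{7}] nothing but 7 survives at r6c2, so r6c2=7.
Step 36. [r7c3∈{4}] nothing but 4 survives at r7c3, so r7c3=4.
Step 37. [r1c4∈{2}] r1c4 is down to just 2 ⇒ r1c4=2.
Step 38. [r1c7∈{7}] only 7 remains possible at r1c7, so r1c7=7.
Step 39. [r5c1∈{5}] only 5 remains possible at r5c1, so r5c1=5.
Step 40. [r4c1∈{1}] nothing but 1 survives at r4c1, so r4c1=1.
Step 41. [r4c4∈{9}] r4c4 has the single candidate 9, so r4c4=9.
Step 42. [r8c7∈{4}] only 4 remains possible at r8c7 ⇒ r8c7=4.
Step 43. [r7c9∈{3}] nothing but 3 survives at r7c9 ⇒ r7c9=3.
Step 44. [r4c8∈{4}] nothing but 4 survives at r4c8. So r4c8=4.
Step 45. [r1c1∈{3}] only 3 remains possible at r1c1. So r1c1=3.
Step 46. [r9c7∈{1}] nothing but 1 survives at r9c7. So r9c7=1.
Step 47. [r6c8∈{3}] only 3 remains possible at r6c8 ⇒ r6c8=3.
Step 48. [r1c8∈{5}] only 5 remains possible at r1c8 ⇒ r1c8=5.
Step 49. [r5c5∈{6}] only 6 remains possible at r5c5 ⇒ r5c5=6.
Step 50. [r3c8∈{9}] r3c8 is down to just 9. So r3c8=9.
Step 51. [r2c9∈{6}] r2c9 has the single candidate 6. So r2c9=6.

Answer: 3 9 6 2 1 8 7 5 4 / 7 5 8 3 9 4 2 1 6 / 4 2 1 7 5 6 3 9 8 / 1 8 3 9 2 7 6 4 5 / 5 4 2 8 6 3 9 7 1 / 6 7 9 5 4 1 8 3 2 / 2 6 4 1 7 9 5 8 3 / 8 1 7 6 3 5 4 2 9 / 9 3 5 4 8 2 1 6 7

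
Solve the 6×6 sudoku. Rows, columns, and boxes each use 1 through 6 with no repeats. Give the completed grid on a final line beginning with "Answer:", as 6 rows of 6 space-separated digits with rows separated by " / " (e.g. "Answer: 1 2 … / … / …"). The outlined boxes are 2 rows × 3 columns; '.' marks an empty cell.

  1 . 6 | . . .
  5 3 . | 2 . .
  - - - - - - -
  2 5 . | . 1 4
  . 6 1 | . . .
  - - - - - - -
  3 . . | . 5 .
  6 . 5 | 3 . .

Step 1. [r5c4∈{1,4,6}] 1 has one home in col 4: r5c4, so r5c4=1.
Step 2. [r1c4∈{4,5}] col 4 places 4 nowhere but r1c4, so r1c4=4.
Step 3. [r6c6∈{2}] r6c6 is down to just 2 ⇒ r6c6=2.
Step 4. [r1c5∈{3}] nothing but 3 survives at r1c5, so r1c5=3.
Step 5. [r5c3∈{2,4}] across col 3, 2 lands solely at r5c3. So r5c3=2.
Step 6. [r6c2∈{1,4}] in row 6, 1 fits only at r6c2 ⇒ r6c2=1.
Step 7. [r2c5∈{6}] r2c5 has the single candidate 6. So r2c5=6.
Step 8. [r4c6∈{3,5}] row 4 places 3 nowhere but r4c6, so r4c6=3.
Step 9. [r3c4∈{6}] only 6 remains possible at r3c4. So r3c4=6.
Step 10. [r6c5∈{4}] nothing but 4 survives at r6c5. So r6c5=4.
Step 11. [r1c6∈{5}] r1c6 has the single candidate 5 ⇒ r1c6=5.
Step 12. [r3c3∈{3}] r3c3 is down to just 3. So r3c3=3.
Step 13. [r5c2∈{4}] r5c2 is down to just 4. So r5c2=4.
Step 14. [r4c5∈{2}] only 2 remains possible at r4c5. So r4c5=2.
Step 15. [r5c6∈{6}] r5c6 has the single candidate 6 ⇒ r5c6=6.
Step 16. [r4c4∈{5}] only 5 remains possible at r4c4 ⇒ r4c4=5.
Step 17. [r2c6∈{1}] only 1 remains possible at r2c6. So r2c6=1.
Step 18. [r4c1∈{4}] r4c1 is down to just 4. So r4c1=4.
Step 19. [r2c3∈{4}] r2c3 is down to just 4 ⇒ r2c3=4.
Step 20. [r1c2∈{2}] nothing but 2 survives at r1c2 ⇒ r1c2=2.

Answer: 1 2 6 4 3 5 / 5 3 4 2 6 1 / 2 5 3 6 1 4 / 4 6 1 5 2 3 / 3 4 2 1 5 6 / 6 1 5 3 4 2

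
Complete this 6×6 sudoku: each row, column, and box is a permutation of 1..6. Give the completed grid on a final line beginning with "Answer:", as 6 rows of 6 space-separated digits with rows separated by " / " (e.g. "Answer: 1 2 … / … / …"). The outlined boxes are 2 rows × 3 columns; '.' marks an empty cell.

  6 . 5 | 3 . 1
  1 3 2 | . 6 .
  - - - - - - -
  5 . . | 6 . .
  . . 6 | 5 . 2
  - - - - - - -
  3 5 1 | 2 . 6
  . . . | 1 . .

Step 1. [r4c1∈{4}] only 4 remains possible at r4c1 ⇒ r4c1=4.
Step 2. [r4c5∈{1,3}] 3 has one home in row 4: r4c5. So r4c5=3.
Step 3. [r5c5∈{4}] r5c5 has the single candidate 4. So r5c5=4.
Step 4. [r3c2∈{1,2}] row 3 places 2 nowhere but r3c2, so r3c2=2.
Step 5. [r2c6∈{4,5}] 5 has one home in row 2: r2c6. So r2c6=5.
Step 6. [r1c2∈{4}] nothing but 4 survives at r1c2, so r1c2=4.
Step 7. [r6c5∈{5}] only 5 remains possible at r6c5, so r6c5=5.
Step 8. [r1c5∈{2}] r1c5's peers cover all but 2. So r1c5=2.
Step 9. [r6c2∈{6}] nothing but 6 survives at r6c2 ⇒ r6c2=6.
Step 10. [r2c4∈{4}] nothing but 4 survives at r2c4 ⇒ r2c4=4.
Step 11. [r6c6∈{3}] r6c6 is down to just 3 ⇒ r6c6=3.
Step 12. [r6c3∈{4}] only 4 remains possible at r6c3 ⇒ r6c3=4.
Step 13. [r3c5∈{1}] r3c5 is down to just 1 ⇒ r3c5=1.
Step 14. [r3c6∈{4}] r3c6 is down to just 4, so r3c6=4.
Step 15. [r6c1∈{2}] r6c1's peers cover all but 2, so r6c1=2.
Step 16. [r4c2∈{1}] r4c2 has the single candidate 1 ⇒ r4c2=1.
Step 17. [r3c3∈{3}] r3c3 has the single candidate 3 ⇒ r3c3=3.

Answer: 6 4 5 3 2 1 / 1 3 2 4 6 5 / 5 2 3 6 1 4 / 4 1 6 5 3 2 / 3 5 1 2 4 6 / 2 6 4 1 5 3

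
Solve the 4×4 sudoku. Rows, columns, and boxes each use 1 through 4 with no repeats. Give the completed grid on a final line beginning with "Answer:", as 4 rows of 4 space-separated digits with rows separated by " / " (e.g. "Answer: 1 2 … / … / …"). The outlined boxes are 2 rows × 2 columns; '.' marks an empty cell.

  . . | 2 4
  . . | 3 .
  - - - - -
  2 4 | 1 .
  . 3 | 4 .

Step 1. [r1c2∈{1}] r1c2 is down to just 1. So r1c2=1.
Step 2. [r4c1∈{1}] r4c1 has the single candidate 1. So r4c1=1.
Step 3. [r2c4∈{1}] r2c4 has the single candidate 1 ⇒ r2c4=1.
Step 4. [r3c4∈{3}] r3c4 is down to just 3. So r3c4=3.
Step 5. [r2c2∈{2}] r2c2 is down to just 2. So r2c2=2.
Step 6. [r4c4∈{2}] nothing but 2 survives at r4c4 ⇒ r4c4=2.
Step 7. [r2c1∈{4}] r2c1 is down to just 4, so r2c1=4.
Step 8. [r1c1∈{3}] r1c1 has the single candidate 3, so r1c1=3.

Answer: 3 1 2 4 / 4 2 3 1 / 2 4 1 3 / 1 3 4 2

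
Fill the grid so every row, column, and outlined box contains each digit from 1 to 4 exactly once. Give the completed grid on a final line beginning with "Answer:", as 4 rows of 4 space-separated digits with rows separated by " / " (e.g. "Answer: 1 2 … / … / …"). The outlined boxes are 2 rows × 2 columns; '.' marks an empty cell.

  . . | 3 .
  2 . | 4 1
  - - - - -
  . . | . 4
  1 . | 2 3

Step 1. [r2c2∈{3}] only 3 remains possible at r2c2, so r2c2=3.
Step 2. [r1c1∈{4}] r1c1 has the single candidate 4. So r1c1=4.
Step 3. [r1c2∈{1}] r1c2 has the single candidate 1, so r1c2=1.
Step 4. [r3c3∈{1}] only 1 remains possible at r3c3 ⇒ r3c3=1.
Step 5. [r1c4∈{2}] r1c4's peers cover all but 2. So r1c4=2.
Step 6. [r3c1∈{3}] r3c1's peers cover all but 3 ⇒ r3c1=3.
Step 7. [r3c2∈{2}] nothing but 2 survives at r3c2, so r3c2=2.
Step 8. [r4c2∈{4}] r4c2's peers cover all but 4. So r4c2=4.

Answer: 4 1 3 2 / 2 3 4 1 / 3 2 1 4 / 1 4 2 3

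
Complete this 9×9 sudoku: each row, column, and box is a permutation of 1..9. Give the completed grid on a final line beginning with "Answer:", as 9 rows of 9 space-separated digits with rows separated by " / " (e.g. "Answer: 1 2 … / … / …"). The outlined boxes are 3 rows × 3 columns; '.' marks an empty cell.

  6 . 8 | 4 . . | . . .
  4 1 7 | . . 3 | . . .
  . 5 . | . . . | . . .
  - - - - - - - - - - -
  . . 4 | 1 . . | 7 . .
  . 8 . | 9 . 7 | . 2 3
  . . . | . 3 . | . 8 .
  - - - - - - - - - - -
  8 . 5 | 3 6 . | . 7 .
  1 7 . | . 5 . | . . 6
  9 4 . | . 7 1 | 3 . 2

Step 1. [r8c7∈{4,8,9}] across box 9, 8 lands solely at r8c7. So r8c7=8.
Step 2. [r8c4∈{2}] r8c4 has the single candidate 2. So r8c4=2.
Step 3. [r1c9∈{1,5,7,9}] in row 1, 7 fits only at r1c9 ⇒ r1c9=7.
Step 4. [r9c8∈{5}] r9c8 is down to just 5. So r9c8=5.
Step 5. [r5c1∈{5}] nothing but 5 survives at r5c1 ⇒ r5c1=5.
Step 6. [r7c2∈{2}] r7c2 is down to just 2, so r7c2=2.
Step 7. [r9c4∈{8}] only 8 remains possible at r9c4. So r9c4=8.
Step 8. [r5c5∈{4}] only 4 remains possible at r5c5. So r5c5=4.
Step 9. [r9c3∈{6}] r9c3 has the single candidate 6. So r9c3=6.
Step 10. [r5c7∈{1,6}] in row 5, 6 fits only at r5c7. So r5c7=6.
Step 11. [r4c8∈{9}] r4c8 is down to just 9. So r4c8=9.
Step 12. [r4c9∈{5}] nothing but 5 survives at r4c9. So r4c9=5.
Step 13. [r8c6∈{4,9}] row 8 places 9 nowhere but r8c6, so r8c6=9.
Step 14. [r8c8∈{4}] r8c8's peers cover all but 4. So r8c8=4.
Step 15. [r2c8∈{6}] r2c8's peers cover all but 6. So r2c8=6.
Step 16. [r2c4∈{5}] r2c4's peers cover all but 5, so r2c4=5.
Step 17. [r1c6∈{2}] only 2 remains possible at r1c6. So r1c6=2.
Step 18. [r6c4∈{6}] only 6 remains possible at r6c4. So r6c4=6.
Step 19. [r4c6∈{8}] r4c6 is down to just 8. So r4c6=8.
Step 20. [r6c2∈{9}] nothing but 9 survives at r6c2. So r6c2=9.
Step 21. [r3c3∈{2,3,9}] r3c3 is the only open cell in col 3 admitting 9, so r3c3=9.
Step 22. [r3c1∈{2,3}] r3c1 is the only open cell in box 1 admitting 2. So r3c1=2.
Step 23. [r1c7∈{1,5,9}] row 1 places 5 nowhere but r1c7 ⇒ r1c7=5.
Step 24. [r1c2∈{3}] r1c2 has the single candidate 3, so r1c2=3.
Step 25. [r1c8∈{1}] only 1 remains possible at r1c8. So r1c8=1.
Step 26. [r3c7∈{4}] r3c7's peers cover all but 4, so r3c7=4.
Step 27. [r6c7∈{1}] nothing but 1 survives at r6c7. So r6c7=1.
Step 28. [r3c9∈{8}] r3c9 has the single candidate 8, so r3c9=8.
Step 29. [r2c9∈{9}] r2c9 has the single candidate 9. So r2c9=9.
Step 30. [r3c4∈{7}] r3c4 is down to just 7. So r3c4=7.
Step 31. [r5c3∈{1}] only 1 remains possible at r5c3, so r5c3=1.
Step 32. [r6c1∈{7}] r6c1's peers cover all but 7, so r6c1=7.
Step 33. [r2c7∈{2}] r2c7 has the single candidate 2, so r2c7=2.
Step 34. [r4c1∈{3}] r4c1's peers cover all but 3. So r4c1=3.
Step 35. [r7c6∈{4}] nothing but 4 survives at r7c6 ⇒ r7c6=4.
Step 36. [r1c5∈{9}] only 9 remains possible at r1c5, so r1c5=9.
Step 37. [r3c5∈{1}] only 1 remains possible at r3c5. So r3c5=1.
Step 38. [r3c8∈{3}] nothing but 3 survives at r3c8 ⇒ r3c8=3.
Step 39. [r3c6∈{6}] r3c6 is down to just 6 ⇒ r3c6=6.
Step 40. [r8c3∈{3}] nothing but 3 survives at r8c3, so r8c3=3.
Step 41. [r6c6∈{5}] r6c6 has the single candidate 5, so r6c6=5.
Step 42. [r7c9∈{1}] r7c9 is down to just 1. So r7c9=1.
Step 43. [r7c7∈{9}] only 9 remains possible at r7c7. So r7c7=9.
Step 44. [r6c3∈{2}] nothing but 2 survives at r6c3. So r6c3=2.
Step 45. [r6c9∈{4}] nothing but 4 survives at r6c9 ⇒ r6c9=4.
Step 46. [r4c2∈{6}] r4c2 has the single candidate 6. So r4c2=6.
Step 47. [r4c5∈{2}] only 2 remains possible at r4c5. So r4c5=2.
Step 48. [r2c5∈{8}] r2c5 has the single candidate 8. So r2c5=8.

Answer: 6 3 8 4 9 2 5 1 7 / 4 1 7 5 8 3 2 6 9 / 2 5 9 7 1 6 4 3 8 / 3 6 4 1 2 8 7 9 5 / 5 8 1 9 4 7 6 2 3 / 7 9 2 6 3 5 1 8 4 / 8 2 5 3 6 4 9 7 1 / 1 7 3 2 5 9 8 4 6 / 9 4 6 8 7 1 3 5 2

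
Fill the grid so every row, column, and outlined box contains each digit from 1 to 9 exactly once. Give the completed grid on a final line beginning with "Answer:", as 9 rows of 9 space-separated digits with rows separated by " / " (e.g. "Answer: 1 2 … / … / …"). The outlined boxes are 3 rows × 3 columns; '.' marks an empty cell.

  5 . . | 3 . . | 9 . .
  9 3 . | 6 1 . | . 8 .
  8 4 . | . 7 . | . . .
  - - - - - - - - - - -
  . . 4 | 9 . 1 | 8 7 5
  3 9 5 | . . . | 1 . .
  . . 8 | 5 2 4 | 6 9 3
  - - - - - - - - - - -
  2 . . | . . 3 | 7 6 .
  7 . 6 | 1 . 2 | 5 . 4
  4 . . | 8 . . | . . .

Step 1. [r1c2∈{1,2,6,7}] box 1 places 6 nowhere but r1c2 ⇒ r1c2=6.
Step 2. [r5c9∈{2}] nothing but 2 survives at r5c9. So r5c9=2.
Step 3. [r3c8∈{1,2,3,5}] in col 8, 5 fits only at r3c8. So r3c8=5.
Step 4. [r9c6∈{5,6,7,9}] in row 9, 7 fits only at r9c6 ⇒ r9c6=7.
Step 5. [r9c5∈{5,6,9}] r9c5 is the only open cell in row 9 admitting 6, so r9c5=6.
Step 6. [r9c3∈{1,3,9}] 3 has one home in col 3: r9c3 ⇒ r9c3=3.
Step 7. [r9c7∈{2}] r9c7 has the single candidate 2, so r9c7=2.
Step 8. [r9c8∈{1}] nothing but 1 survives at r9c8 ⇒ r9c8=1.
Step 9. [r2c3∈{2,7}] across row 2, 2 lands solely at r2c3 ⇒ r2c3=2.
Step 10. [r3c3∈{1}] r3c3 has the single candidate 1 ⇒ r3c3=1.
Step 11. [r7c2∈{1,5,8}] r7c2 is the only open cell in row 7 admitting 1, so r7c2=1.
Step 12. [r1c5∈{4,8}] in box 2, 4 fits only at r1c5 ⇒ r1c5=4.
Step 13. [r7c3∈{9}] nothing but 9 survives at r7c3 ⇒ r7c3=9.
Step 14. [r1c3∈{7}] only 7 remains possible at r1c3, so r1c3=7.
Step 15. [r1c6∈{8}] r1c6 has the single candidate 8 ⇒ r1c6=8.
Step 16. [r8c5∈{9}] r8c5 is down to just 9 ⇒ r8c5=9.
Step 17. [r1c8∈{2}] nothing but 2 survives at r1c8 ⇒ r1c8=2.
Step 18. [r5c8∈{4}] r5c8 is down to just 4. So r5c8=4.
Step 19. [r3c6∈{9}] r3c6 has the single candidate 9, so r3c6=9.
Step 20. [r7c9∈{8}] only 8 remains possible at r7c9 ⇒ r7c9=8.
Step 21. [r4c5∈{3}] nothing but 3 survives at r4c5 ⇒ r4c5=3.
Step 22. [r3c4∈{2}] only 2 remains possible at r3c4 ⇒ r3c4=2.
Step 23. [r3c7∈{3}] r3c7's peers cover all but 3, so r3c7=3.
Step 24. [r5c4∈{7}] r5c4's peers cover all but 7 ⇒ r5c4=7.
Step 25. [r2c9∈{7}] r2c9's peers cover all but 7. So r2c9=7.
Step 26. [r9c2∈{5}] r9c2 is down to just 5 ⇒ r9c2=5.
Step 27. [r5c5∈{8}] nothing but 8 survives at r5c5 ⇒ r5c5=8.
Step 28. [r7c5∈{5}] only 5 remains possible at r7c5, so r7c5=5.
Step 29. [r5c6∈{6}] r5c6 has the single candidate 6, so r5c6=6.
Step 30. [r2c7∈{4}] only 4 remains possible at r2c7. So r2c7=4.
Step 31. [r3c9∈{6}] nothing but 6 survives at r3c9, so r3c9=6.
Step 32. [r2c6∈{5}] only 5 remains possible at r2c6 ⇒ r2c6=5.
Step 33. [r1c9∈{1}] nothing but 1 survives at r1c9, so r1c9=1.
Step 34. [r6c2∈{7}] r6c2 is down to just 7, so r6c2=7.
Step 35. [r4c2∈{2}] only 2 remains possible at r4c2 ⇒ r4c2=2.
Step 36. [r6c1∈{1}] r6c1's peers cover all but 1 ⇒ r6c1=1.
Step 37. [r8c8∈{3}] nothing but 3 survives at r8c8 ⇒ r8c8=3.
Step 38. [r4c1∈{6}] r4c1 is down to just 6, so r4c1=6.
Step 39. [r9c9∈{9}] only 9 remains possible at r9c9. So r9c9=9.
Step 40. [r7c4∈{4}] r7c4's peers cover all but 4. So r7c4=4.
Step 41. [r8c2∈{8}] r8c2 is down to just 8. So r8c2=8.

Answer: 5 6 7 3 4 8 9 2 1 / 9 3 2 6 1 5 4 8 7 / 8 4 1 2 7 9 3 5 6 / 6 2 4 9 3 1 8 7 5 / 3 9 5 7 8 6 1 4 2 / 1 7 8 5 2 4 6 9 3 / 2 1 9 4 5 3 7 6 8 / 7 8 6 1 9 2 5 3 4 / 4 5 3 8 6 7 2 1 9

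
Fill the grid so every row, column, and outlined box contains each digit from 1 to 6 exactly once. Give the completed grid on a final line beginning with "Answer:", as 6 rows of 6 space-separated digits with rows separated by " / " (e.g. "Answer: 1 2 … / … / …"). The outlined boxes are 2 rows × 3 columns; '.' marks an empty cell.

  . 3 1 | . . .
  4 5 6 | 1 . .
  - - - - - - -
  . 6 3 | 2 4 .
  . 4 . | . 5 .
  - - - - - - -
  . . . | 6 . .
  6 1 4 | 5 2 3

Step 1. [r3c6∈{1}] r3c6 is down to just 1 ⇒ r3c6=1.
Step 2. [r1c6∈{2,4,5,6}] 5 has one home in row 1: r1c6. So r1c6=5.
Step 3. [r5c2∈{2}] r5c2 is down to just 2, so r5c2=2.
Step 4. [r1c1∈{2}] nothing but 2 survives at r1c1, so r1c1=2.
Step 5. [r3c1∈{5}] nothing but 5 survives at r3c1, so r3c1=5.
Step 6. [r4c6∈{6}] nothing but 6 survives at r4c6 ⇒ r4c6=6.
Step 7. [r1c4∈{4}] only 4 remains possible at r1c4, so r1c4=4.
Step 8. [r4c1∈{1}] r4c1 has the single candidate 1, so r4c1=1.
Step 9. [r4c3∈{2}] only 2 remains possible at r4c3, so r4c3=2.
Step 10. [r5c6∈{4}] only 4 remains possible at r5c6 ⇒ r5c6=4.
Step 11. [r5c1∈{3}] only 3 remains possible at r5c1, so r5c1=3.
Step 12. [r4c4∈{3}] r4c4 is down to just 3. So r4c4=3.
Step 13. [r5c3∈{5}] r5c3's peers cover all but 5 ⇒ r5c3=5.
Step 14. [r2c6∈{2}] only 2 remains possible at r2c6, so r2c6=2.
Step 15. [r2c5∈{3}] r2c5 has the single candidate 3. So r2c5=3.
Step 16. [r5c5∈{1}] r5c5's peers cover all but 1, so r5c5=1.
Step 17. [r1c5∈{6}] nothing but 6 survives at r1c5 ⇒ r1c5=6.

Answer: 2 3 1 4 6 5 / 4 5 6 1 3 2 / 5 6 3 2 4 1 / 1 4 2 3 5 6 / 3 2 5 6 1 4 / 6 1 4 5 2 3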